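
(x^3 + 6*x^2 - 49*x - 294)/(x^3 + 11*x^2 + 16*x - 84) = (x - 7)/(x - 2)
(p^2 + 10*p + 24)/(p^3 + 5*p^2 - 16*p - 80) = (p + 6)/(p^2 + p - 20)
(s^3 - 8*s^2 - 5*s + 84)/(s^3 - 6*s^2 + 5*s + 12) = (s^2 - 4*s - 21)/(s^2 - 2*s - 3)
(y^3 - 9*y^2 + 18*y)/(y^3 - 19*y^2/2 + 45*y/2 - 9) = 2*y/(2*y - 1)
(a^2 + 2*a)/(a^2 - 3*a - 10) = a/(a - 5)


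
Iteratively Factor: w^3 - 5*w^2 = (w)*(w^2 - 5*w) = w^2*(w - 5)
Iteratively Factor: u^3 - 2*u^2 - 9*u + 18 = (u + 3)*(u^2 - 5*u + 6) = (u - 3)*(u + 3)*(u - 2)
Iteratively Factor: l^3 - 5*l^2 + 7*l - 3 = (l - 1)*(l^2 - 4*l + 3) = (l - 1)^2*(l - 3)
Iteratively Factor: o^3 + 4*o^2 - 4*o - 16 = (o + 4)*(o^2 - 4) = (o - 2)*(o + 4)*(o + 2)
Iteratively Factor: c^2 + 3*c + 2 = (c + 2)*(c + 1)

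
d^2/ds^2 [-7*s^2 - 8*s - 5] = -14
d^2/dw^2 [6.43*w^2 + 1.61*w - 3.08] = 12.8600000000000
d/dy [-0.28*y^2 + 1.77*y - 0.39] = 1.77 - 0.56*y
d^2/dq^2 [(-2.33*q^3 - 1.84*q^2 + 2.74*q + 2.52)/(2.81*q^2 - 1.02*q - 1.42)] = (7.105427357601e-15*q^4 + 9.28041600000006*q^3 + 55.088592*q^2 - 5.92732800000001*q + 9.99664)/(22.188041*q^6 - 24.162066*q^5 - 24.866814*q^4 + 23.358816*q^3 + 12.566148*q^2 - 6.170184*q - 2.863288)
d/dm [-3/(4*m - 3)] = 12/(4*m - 3)^2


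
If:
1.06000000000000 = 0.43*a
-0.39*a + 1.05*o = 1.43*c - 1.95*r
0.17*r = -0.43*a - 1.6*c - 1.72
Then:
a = 2.47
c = -0.10625*r - 1.7375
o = -2.00184523809524*r - 1.45069490586932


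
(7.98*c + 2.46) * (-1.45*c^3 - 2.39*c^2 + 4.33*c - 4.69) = -11.571*c^4 - 22.6392*c^3 + 28.674*c^2 - 26.7744*c - 11.5374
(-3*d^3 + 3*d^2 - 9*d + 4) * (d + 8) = -3*d^4 - 21*d^3 + 15*d^2 - 68*d + 32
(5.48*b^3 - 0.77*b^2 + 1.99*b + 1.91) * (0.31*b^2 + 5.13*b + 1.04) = 1.6988*b^5 + 27.8737*b^4 + 2.366*b^3 + 10.0*b^2 + 11.8679*b + 1.9864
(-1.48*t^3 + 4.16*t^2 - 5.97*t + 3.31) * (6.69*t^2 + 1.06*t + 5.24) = -9.9012*t^5 + 26.2616*t^4 - 43.2849*t^3 + 37.6141*t^2 - 27.7742*t + 17.3444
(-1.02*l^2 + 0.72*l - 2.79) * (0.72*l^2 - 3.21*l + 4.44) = -0.7344*l^4 + 3.7926*l^3 - 8.8488*l^2 + 12.1527*l - 12.3876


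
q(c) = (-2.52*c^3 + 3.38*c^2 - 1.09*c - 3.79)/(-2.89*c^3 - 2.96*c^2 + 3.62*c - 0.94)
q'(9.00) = 0.02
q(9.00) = 0.68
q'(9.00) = 0.02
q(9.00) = 0.68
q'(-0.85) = 2.67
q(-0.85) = -0.26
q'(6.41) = 0.03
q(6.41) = 0.62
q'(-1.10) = 3.88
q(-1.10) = -1.04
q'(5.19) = 0.04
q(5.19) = 0.58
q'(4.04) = 0.05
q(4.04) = 0.53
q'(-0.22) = 6.02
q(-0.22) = 1.82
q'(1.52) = -0.40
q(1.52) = 0.52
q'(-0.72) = 2.53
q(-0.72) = 0.08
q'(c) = (-7.56*c^2 + 6.76*c - 1.09)/(-2.89*c^3 - 2.96*c^2 + 3.62*c - 0.94) + (8.67*c^2 + 5.92*c - 3.62)*(-2.52*c^3 + 3.38*c^2 - 1.09*c - 3.79)/(-2.89*c^3 - 2.96*c^2 + 3.62*c - 0.94)^2 = (17.2274*c^4 - 24.545*c^3 - 16.7437*c^2 - 28.7912*c + 14.7444)/(8.3521*c^6 + 17.1088*c^5 - 12.162*c^4 - 15.9972*c^3 + 18.6692*c^2 - 6.8056*c + 0.8836)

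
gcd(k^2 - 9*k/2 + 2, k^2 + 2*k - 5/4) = k - 1/2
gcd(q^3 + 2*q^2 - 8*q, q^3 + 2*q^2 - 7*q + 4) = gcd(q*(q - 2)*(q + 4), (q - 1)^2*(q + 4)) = q + 4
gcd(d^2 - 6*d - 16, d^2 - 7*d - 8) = d - 8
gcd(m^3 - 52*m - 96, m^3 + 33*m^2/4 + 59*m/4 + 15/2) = m + 6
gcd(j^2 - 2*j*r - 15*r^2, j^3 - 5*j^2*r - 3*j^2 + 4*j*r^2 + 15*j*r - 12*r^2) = 1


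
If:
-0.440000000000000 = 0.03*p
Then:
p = -14.67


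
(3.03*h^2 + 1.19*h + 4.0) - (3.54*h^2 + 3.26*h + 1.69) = -0.51*h^2 - 2.07*h + 2.31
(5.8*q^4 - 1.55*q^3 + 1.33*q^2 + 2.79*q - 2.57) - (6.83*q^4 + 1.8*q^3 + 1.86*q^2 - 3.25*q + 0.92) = -1.03*q^4 - 3.35*q^3 - 0.53*q^2 + 6.04*q - 3.49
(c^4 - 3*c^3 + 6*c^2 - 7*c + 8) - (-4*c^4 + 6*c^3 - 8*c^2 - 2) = 5*c^4 - 9*c^3 + 14*c^2 - 7*c + 10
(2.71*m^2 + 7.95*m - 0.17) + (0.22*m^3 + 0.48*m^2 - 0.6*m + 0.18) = 0.22*m^3 + 3.19*m^2 + 7.35*m + 0.00999999999999998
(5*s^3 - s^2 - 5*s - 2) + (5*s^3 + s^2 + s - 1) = 10*s^3 - 4*s - 3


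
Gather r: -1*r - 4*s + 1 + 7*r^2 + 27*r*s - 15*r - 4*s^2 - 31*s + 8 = 7*r^2 + r*(27*s - 16) - 4*s^2 - 35*s + 9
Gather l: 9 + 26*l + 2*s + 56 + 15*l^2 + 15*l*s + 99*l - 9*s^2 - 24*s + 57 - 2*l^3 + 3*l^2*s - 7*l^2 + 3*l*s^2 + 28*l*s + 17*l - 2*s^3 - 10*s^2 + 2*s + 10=-2*l^3 + l^2*(3*s + 8) + l*(3*s^2 + 43*s + 142) - 2*s^3 - 19*s^2 - 20*s + 132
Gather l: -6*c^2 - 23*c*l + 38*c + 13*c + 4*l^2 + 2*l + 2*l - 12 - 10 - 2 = -6*c^2 + 51*c + 4*l^2 + l*(4 - 23*c) - 24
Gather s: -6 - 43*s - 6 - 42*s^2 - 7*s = -42*s^2 - 50*s - 12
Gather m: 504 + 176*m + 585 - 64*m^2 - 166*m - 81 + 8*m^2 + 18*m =-56*m^2 + 28*m + 1008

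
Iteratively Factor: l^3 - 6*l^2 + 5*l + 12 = (l + 1)*(l^2 - 7*l + 12) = (l - 4)*(l + 1)*(l - 3)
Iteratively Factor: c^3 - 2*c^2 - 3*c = (c)*(c^2 - 2*c - 3) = c*(c + 1)*(c - 3)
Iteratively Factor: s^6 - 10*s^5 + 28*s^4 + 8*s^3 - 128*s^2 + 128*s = (s + 2)*(s^5 - 12*s^4 + 52*s^3 - 96*s^2 + 64*s) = (s - 2)*(s + 2)*(s^4 - 10*s^3 + 32*s^2 - 32*s) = (s - 4)*(s - 2)*(s + 2)*(s^3 - 6*s^2 + 8*s) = s*(s - 4)*(s - 2)*(s + 2)*(s^2 - 6*s + 8) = s*(s - 4)*(s - 2)^2*(s + 2)*(s - 4)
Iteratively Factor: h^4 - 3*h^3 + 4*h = (h)*(h^3 - 3*h^2 + 4) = h*(h - 2)*(h^2 - h - 2) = h*(h - 2)^2*(h + 1)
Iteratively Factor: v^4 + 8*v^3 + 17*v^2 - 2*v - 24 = (v + 2)*(v^3 + 6*v^2 + 5*v - 12) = (v - 1)*(v + 2)*(v^2 + 7*v + 12) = (v - 1)*(v + 2)*(v + 3)*(v + 4)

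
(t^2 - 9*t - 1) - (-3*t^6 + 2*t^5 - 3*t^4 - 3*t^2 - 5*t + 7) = 3*t^6 - 2*t^5 + 3*t^4 + 4*t^2 - 4*t - 8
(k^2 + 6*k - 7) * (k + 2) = k^3 + 8*k^2 + 5*k - 14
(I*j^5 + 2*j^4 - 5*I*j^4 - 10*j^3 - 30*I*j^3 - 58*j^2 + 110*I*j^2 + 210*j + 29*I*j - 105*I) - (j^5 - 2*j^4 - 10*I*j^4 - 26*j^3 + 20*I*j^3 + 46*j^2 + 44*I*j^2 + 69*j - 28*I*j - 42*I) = -j^5 + I*j^5 + 4*j^4 + 5*I*j^4 + 16*j^3 - 50*I*j^3 - 104*j^2 + 66*I*j^2 + 141*j + 57*I*j - 63*I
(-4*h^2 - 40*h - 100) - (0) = -4*h^2 - 40*h - 100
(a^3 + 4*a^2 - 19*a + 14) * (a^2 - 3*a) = a^5 + a^4 - 31*a^3 + 71*a^2 - 42*a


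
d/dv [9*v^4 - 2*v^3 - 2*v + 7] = 36*v^3 - 6*v^2 - 2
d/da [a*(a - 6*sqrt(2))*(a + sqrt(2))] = 3*a^2 - 10*sqrt(2)*a - 12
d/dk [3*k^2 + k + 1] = 6*k + 1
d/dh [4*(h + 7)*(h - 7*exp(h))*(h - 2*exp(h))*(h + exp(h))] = -32*h^3*exp(h) + 16*h^3 + 40*h^2*exp(2*h) - 320*h^2*exp(h) + 84*h^2 + 168*h*exp(3*h) + 320*h*exp(2*h) - 448*h*exp(h) + 1232*exp(3*h) + 140*exp(2*h)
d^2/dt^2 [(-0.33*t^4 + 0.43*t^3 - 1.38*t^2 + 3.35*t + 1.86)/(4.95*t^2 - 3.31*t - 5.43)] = (-16.17165*t^6 + 32.44131*t^5 + 31.526352*t^4 + 56.584262*t^3 - 19.4951699999999*t^2 + 433.477872*t - 61.054722)/(121.287375*t^6 - 243.309825*t^5 - 236.44764*t^4 + 497.542319*t^3 + 259.375896*t^2 - 292.785057*t - 160.103007)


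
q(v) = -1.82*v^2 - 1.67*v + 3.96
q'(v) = -3.64*v - 1.67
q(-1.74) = 1.36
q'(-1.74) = 4.66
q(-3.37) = -11.08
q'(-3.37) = 10.60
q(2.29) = -9.41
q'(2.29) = -10.01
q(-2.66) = -4.48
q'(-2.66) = 8.01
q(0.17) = 3.62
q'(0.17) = -2.29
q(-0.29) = 4.29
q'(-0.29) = -0.61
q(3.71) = -27.29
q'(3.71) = -15.17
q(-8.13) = -102.76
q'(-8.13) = 27.92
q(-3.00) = -7.41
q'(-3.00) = 9.25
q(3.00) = -17.43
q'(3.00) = -12.59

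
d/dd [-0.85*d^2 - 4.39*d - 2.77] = -1.7*d - 4.39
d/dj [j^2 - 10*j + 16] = 2*j - 10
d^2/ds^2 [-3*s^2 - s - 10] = -6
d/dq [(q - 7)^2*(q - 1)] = 3*(q - 7)*(q - 3)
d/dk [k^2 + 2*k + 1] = 2*k + 2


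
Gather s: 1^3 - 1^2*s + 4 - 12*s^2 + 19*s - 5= -12*s^2 + 18*s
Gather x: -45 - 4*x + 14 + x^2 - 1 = x^2 - 4*x - 32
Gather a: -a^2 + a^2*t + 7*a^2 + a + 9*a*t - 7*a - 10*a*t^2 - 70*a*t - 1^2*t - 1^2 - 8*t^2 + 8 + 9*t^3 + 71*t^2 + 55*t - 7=a^2*(t + 6) + a*(-10*t^2 - 61*t - 6) + 9*t^3 + 63*t^2 + 54*t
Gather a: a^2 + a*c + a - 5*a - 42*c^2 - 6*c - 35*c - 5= a^2 + a*(c - 4) - 42*c^2 - 41*c - 5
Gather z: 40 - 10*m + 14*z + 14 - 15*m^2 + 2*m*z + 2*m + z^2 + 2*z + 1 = -15*m^2 - 8*m + z^2 + z*(2*m + 16) + 55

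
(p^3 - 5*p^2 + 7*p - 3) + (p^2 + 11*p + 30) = p^3 - 4*p^2 + 18*p + 27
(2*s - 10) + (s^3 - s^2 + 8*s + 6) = s^3 - s^2 + 10*s - 4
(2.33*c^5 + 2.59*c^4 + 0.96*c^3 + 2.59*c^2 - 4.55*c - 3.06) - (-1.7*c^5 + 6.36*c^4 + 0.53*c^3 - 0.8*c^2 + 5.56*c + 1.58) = 4.03*c^5 - 3.77*c^4 + 0.43*c^3 + 3.39*c^2 - 10.11*c - 4.64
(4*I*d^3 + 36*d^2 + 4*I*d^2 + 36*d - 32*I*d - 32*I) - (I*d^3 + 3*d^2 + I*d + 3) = 3*I*d^3 + 33*d^2 + 4*I*d^2 + 36*d - 33*I*d - 3 - 32*I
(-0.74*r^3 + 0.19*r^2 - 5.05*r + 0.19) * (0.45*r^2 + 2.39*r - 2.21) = -0.333*r^5 - 1.6831*r^4 - 0.183*r^3 - 12.4039*r^2 + 11.6146*r - 0.4199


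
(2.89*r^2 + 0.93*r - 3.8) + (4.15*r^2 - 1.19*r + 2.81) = 7.04*r^2 - 0.26*r - 0.99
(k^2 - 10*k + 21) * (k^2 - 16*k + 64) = k^4 - 26*k^3 + 245*k^2 - 976*k + 1344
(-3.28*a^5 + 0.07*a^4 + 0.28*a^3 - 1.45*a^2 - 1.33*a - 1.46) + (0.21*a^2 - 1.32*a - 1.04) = -3.28*a^5 + 0.07*a^4 + 0.28*a^3 - 1.24*a^2 - 2.65*a - 2.5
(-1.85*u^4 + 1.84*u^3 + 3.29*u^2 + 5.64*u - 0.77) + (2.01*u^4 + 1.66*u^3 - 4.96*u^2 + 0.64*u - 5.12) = 0.16*u^4 + 3.5*u^3 - 1.67*u^2 + 6.28*u - 5.89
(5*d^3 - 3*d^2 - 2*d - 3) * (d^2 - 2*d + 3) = 5*d^5 - 13*d^4 + 19*d^3 - 8*d^2 - 9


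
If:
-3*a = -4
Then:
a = 4/3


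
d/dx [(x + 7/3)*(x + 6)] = 2*x + 25/3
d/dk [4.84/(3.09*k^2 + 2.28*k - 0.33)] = (-29.9112*k - 11.0352)/(3.09*k^2 + 2.28*k - 0.33)^2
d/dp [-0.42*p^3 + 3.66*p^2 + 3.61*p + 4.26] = -1.26*p^2 + 7.32*p + 3.61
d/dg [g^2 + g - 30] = 2*g + 1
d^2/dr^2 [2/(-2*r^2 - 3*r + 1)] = 4*(4*r^2 + 6*r - (4*r + 3)^2 - 2)/(2*r^2 + 3*r - 1)^3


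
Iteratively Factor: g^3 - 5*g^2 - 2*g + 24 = (g + 2)*(g^2 - 7*g + 12) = (g - 4)*(g + 2)*(g - 3)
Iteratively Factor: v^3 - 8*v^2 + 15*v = (v)*(v^2 - 8*v + 15) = v*(v - 3)*(v - 5)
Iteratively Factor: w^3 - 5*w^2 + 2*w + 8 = (w + 1)*(w^2 - 6*w + 8) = (w - 2)*(w + 1)*(w - 4)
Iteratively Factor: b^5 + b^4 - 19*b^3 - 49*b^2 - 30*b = (b + 1)*(b^4 - 19*b^2 - 30*b) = b*(b + 1)*(b^3 - 19*b - 30) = b*(b + 1)*(b + 2)*(b^2 - 2*b - 15) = b*(b + 1)*(b + 2)*(b + 3)*(b - 5)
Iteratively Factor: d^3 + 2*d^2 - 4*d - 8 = (d - 2)*(d^2 + 4*d + 4) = (d - 2)*(d + 2)*(d + 2)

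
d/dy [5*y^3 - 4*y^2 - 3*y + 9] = 15*y^2 - 8*y - 3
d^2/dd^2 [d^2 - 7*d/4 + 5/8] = 2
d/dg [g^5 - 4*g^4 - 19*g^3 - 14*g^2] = g*(5*g^3 - 16*g^2 - 57*g - 28)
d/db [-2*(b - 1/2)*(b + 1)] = -4*b - 1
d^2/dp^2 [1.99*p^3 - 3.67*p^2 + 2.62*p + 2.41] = 11.94*p - 7.34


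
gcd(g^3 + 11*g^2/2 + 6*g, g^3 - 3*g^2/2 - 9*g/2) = g^2 + 3*g/2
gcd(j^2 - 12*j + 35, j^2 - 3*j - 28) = j - 7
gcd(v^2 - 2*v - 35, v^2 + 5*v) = v + 5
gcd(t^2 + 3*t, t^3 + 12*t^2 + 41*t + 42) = t + 3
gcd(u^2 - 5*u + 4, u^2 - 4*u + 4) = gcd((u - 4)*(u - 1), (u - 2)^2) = 1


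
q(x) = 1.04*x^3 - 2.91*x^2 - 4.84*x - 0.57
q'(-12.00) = 514.28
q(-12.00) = -2158.65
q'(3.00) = 5.78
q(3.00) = -13.20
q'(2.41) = -0.74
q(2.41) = -14.58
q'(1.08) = -7.49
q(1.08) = -7.88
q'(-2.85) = 37.09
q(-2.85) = -34.49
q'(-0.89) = 2.81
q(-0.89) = 0.70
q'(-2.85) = 37.09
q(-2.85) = -34.49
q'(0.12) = -5.49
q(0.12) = -1.19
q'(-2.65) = 32.49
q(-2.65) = -27.53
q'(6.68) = 95.50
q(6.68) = 147.25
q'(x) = 3.12*x^2 - 5.82*x - 4.84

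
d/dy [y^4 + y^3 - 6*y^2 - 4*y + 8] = 4*y^3 + 3*y^2 - 12*y - 4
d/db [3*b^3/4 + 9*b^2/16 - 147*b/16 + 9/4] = 9*b^2/4 + 9*b/8 - 147/16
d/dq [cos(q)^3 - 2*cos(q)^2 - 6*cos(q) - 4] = (-3*cos(q)^2 + 4*cos(q) + 6)*sin(q)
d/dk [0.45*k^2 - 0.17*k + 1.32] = 0.9*k - 0.17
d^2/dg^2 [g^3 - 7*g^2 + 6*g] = 6*g - 14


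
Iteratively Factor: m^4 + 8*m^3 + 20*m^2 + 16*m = (m)*(m^3 + 8*m^2 + 20*m + 16) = m*(m + 4)*(m^2 + 4*m + 4) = m*(m + 2)*(m + 4)*(m + 2)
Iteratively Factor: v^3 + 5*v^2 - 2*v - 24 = (v + 4)*(v^2 + v - 6) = (v - 2)*(v + 4)*(v + 3)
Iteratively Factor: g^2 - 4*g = (g - 4)*(g)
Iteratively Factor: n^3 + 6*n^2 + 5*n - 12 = (n - 1)*(n^2 + 7*n + 12) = (n - 1)*(n + 4)*(n + 3)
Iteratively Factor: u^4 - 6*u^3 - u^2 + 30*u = (u - 5)*(u^3 - u^2 - 6*u) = u*(u - 5)*(u^2 - u - 6) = u*(u - 5)*(u - 3)*(u + 2)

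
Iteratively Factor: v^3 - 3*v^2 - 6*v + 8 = (v + 2)*(v^2 - 5*v + 4) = (v - 4)*(v + 2)*(v - 1)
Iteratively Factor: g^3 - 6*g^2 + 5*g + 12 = (g - 3)*(g^2 - 3*g - 4) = (g - 3)*(g + 1)*(g - 4)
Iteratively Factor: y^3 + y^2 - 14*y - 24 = (y - 4)*(y^2 + 5*y + 6) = (y - 4)*(y + 2)*(y + 3)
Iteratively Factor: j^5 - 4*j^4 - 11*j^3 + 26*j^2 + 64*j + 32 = (j + 1)*(j^4 - 5*j^3 - 6*j^2 + 32*j + 32) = (j - 4)*(j + 1)*(j^3 - j^2 - 10*j - 8) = (j - 4)^2*(j + 1)*(j^2 + 3*j + 2) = (j - 4)^2*(j + 1)^2*(j + 2)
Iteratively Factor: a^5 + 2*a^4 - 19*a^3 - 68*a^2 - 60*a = (a + 2)*(a^4 - 19*a^2 - 30*a) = a*(a + 2)*(a^3 - 19*a - 30) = a*(a - 5)*(a + 2)*(a^2 + 5*a + 6) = a*(a - 5)*(a + 2)^2*(a + 3)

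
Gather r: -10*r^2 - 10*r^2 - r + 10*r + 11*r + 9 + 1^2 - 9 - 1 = -20*r^2 + 20*r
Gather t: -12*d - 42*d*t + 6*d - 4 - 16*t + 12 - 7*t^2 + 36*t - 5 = -6*d - 7*t^2 + t*(20 - 42*d) + 3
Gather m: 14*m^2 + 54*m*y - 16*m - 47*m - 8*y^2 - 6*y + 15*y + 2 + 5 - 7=14*m^2 + m*(54*y - 63) - 8*y^2 + 9*y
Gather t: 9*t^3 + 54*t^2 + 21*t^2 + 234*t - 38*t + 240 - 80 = 9*t^3 + 75*t^2 + 196*t + 160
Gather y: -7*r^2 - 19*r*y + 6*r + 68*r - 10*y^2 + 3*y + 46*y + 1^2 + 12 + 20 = -7*r^2 + 74*r - 10*y^2 + y*(49 - 19*r) + 33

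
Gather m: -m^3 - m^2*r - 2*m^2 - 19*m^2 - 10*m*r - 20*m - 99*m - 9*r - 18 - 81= -m^3 + m^2*(-r - 21) + m*(-10*r - 119) - 9*r - 99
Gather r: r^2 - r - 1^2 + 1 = r^2 - r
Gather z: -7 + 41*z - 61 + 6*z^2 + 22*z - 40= 6*z^2 + 63*z - 108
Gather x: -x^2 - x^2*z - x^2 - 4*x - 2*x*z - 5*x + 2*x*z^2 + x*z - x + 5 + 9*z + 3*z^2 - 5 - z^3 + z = x^2*(-z - 2) + x*(2*z^2 - z - 10) - z^3 + 3*z^2 + 10*z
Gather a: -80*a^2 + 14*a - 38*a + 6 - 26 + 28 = -80*a^2 - 24*a + 8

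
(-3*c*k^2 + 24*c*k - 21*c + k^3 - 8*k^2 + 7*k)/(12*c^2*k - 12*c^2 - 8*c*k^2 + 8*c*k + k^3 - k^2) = (-3*c*k + 21*c + k^2 - 7*k)/(12*c^2 - 8*c*k + k^2)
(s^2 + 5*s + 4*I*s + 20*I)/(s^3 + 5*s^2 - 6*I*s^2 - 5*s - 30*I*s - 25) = (s + 4*I)/(s^2 - 6*I*s - 5)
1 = 1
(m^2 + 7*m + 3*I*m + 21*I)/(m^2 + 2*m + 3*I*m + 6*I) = (m + 7)/(m + 2)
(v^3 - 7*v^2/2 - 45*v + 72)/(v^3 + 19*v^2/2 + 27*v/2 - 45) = (v - 8)/(v + 5)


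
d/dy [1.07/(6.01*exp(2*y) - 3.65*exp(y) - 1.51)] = (3.9055 - 12.8614*exp(y))*exp(y)/(-6.01*exp(2*y) + 3.65*exp(y) + 1.51)^2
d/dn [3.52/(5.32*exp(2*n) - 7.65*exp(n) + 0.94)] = (26.928 - 37.4528*exp(n))*exp(n)/(5.32*exp(2*n) - 7.65*exp(n) + 0.94)^2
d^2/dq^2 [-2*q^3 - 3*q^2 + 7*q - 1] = -12*q - 6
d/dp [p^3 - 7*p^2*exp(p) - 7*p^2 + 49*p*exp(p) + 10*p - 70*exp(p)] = -7*p^2*exp(p) + 3*p^2 + 35*p*exp(p) - 14*p - 21*exp(p) + 10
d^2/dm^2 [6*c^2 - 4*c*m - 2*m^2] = -4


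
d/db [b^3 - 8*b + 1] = 3*b^2 - 8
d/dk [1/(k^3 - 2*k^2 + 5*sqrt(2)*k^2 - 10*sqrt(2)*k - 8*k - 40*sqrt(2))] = (-3*k^2 - 10*sqrt(2)*k + 4*k + 8 + 10*sqrt(2))/(-k^3 - 5*sqrt(2)*k^2 + 2*k^2 + 8*k + 10*sqrt(2)*k + 40*sqrt(2))^2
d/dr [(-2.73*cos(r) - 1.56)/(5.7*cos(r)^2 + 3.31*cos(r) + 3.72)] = (-15.561*cos(r)^2 - 17.784*cos(r) + 4.992)*sin(r)/(32.49*cos(r)^4 + 37.734*cos(r)^3 + 53.3641*cos(r)^2 + 24.6264*cos(r) + 13.8384)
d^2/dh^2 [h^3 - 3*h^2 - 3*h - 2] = 6*h - 6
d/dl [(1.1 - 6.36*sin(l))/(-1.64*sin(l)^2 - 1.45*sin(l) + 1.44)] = (-10.4304*sin(l)^2 + 3.608*sin(l) - 7.5634)*cos(l)/(2.6896*sin(l)^4 + 4.756*sin(l)^3 - 2.6207*sin(l)^2 - 4.176*sin(l) + 2.0736)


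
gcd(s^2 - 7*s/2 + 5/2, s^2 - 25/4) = s - 5/2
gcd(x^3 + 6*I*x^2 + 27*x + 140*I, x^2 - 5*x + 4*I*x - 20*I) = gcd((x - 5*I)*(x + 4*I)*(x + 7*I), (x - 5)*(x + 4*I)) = x + 4*I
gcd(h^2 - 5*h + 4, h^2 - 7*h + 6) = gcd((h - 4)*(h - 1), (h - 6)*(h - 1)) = h - 1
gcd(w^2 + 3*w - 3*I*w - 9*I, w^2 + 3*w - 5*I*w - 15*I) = w + 3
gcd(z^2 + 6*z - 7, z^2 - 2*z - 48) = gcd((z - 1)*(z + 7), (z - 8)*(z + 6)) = 1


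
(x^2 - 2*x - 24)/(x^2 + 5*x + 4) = (x - 6)/(x + 1)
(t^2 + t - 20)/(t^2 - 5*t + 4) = (t + 5)/(t - 1)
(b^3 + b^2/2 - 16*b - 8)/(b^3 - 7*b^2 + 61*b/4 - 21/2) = 2*(2*b^3 + b^2 - 32*b - 16)/(4*b^3 - 28*b^2 + 61*b - 42)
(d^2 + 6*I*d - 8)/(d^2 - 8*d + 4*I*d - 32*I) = (d + 2*I)/(d - 8)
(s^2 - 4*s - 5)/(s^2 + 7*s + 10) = (s^2 - 4*s - 5)/(s^2 + 7*s + 10)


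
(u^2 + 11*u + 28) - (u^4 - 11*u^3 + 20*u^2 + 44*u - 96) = -u^4 + 11*u^3 - 19*u^2 - 33*u + 124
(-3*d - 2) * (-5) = 15*d + 10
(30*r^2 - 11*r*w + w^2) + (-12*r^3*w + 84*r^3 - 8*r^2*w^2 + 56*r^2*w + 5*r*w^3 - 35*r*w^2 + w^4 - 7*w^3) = -12*r^3*w + 84*r^3 - 8*r^2*w^2 + 56*r^2*w + 30*r^2 + 5*r*w^3 - 35*r*w^2 - 11*r*w + w^4 - 7*w^3 + w^2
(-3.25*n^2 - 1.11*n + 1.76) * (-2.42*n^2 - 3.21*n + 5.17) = 7.865*n^4 + 13.1187*n^3 - 17.4986*n^2 - 11.3883*n + 9.0992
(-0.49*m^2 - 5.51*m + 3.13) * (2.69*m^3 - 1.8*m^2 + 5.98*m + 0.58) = -1.3181*m^5 - 13.9399*m^4 + 15.4075*m^3 - 38.868*m^2 + 15.5216*m + 1.8154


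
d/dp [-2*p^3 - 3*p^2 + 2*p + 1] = -6*p^2 - 6*p + 2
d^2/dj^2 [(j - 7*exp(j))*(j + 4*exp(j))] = -3*j*exp(j) - 112*exp(2*j) - 6*exp(j) + 2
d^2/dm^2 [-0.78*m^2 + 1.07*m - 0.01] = -1.56000000000000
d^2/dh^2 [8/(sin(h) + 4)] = 8*(4*sin(h) + cos(h)^2 + 1)/(sin(h) + 4)^3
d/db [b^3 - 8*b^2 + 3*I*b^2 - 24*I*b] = 3*b^2 + b*(-16 + 6*I) - 24*I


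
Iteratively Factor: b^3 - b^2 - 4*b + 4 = (b + 2)*(b^2 - 3*b + 2) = (b - 2)*(b + 2)*(b - 1)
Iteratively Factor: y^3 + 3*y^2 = (y)*(y^2 + 3*y) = y*(y + 3)*(y)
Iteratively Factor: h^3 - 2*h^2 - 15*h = (h - 5)*(h^2 + 3*h) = (h - 5)*(h + 3)*(h)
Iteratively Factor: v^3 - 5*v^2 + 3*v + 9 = (v - 3)*(v^2 - 2*v - 3) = (v - 3)^2*(v + 1)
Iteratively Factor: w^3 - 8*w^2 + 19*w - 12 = (w - 1)*(w^2 - 7*w + 12) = (w - 3)*(w - 1)*(w - 4)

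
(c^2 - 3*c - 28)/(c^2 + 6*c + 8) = (c - 7)/(c + 2)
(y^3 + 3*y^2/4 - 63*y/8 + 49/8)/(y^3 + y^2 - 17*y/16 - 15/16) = 2*(8*y^2 + 14*y - 49)/(16*y^2 + 32*y + 15)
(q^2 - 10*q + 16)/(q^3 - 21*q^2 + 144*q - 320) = (q - 2)/(q^2 - 13*q + 40)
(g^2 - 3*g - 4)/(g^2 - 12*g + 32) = (g + 1)/(g - 8)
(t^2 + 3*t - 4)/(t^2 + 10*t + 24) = (t - 1)/(t + 6)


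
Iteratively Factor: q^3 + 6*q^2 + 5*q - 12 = (q + 4)*(q^2 + 2*q - 3) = (q - 1)*(q + 4)*(q + 3)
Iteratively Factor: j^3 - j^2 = (j)*(j^2 - j) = j^2*(j - 1)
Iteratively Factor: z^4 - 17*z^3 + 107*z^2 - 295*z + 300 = (z - 4)*(z^3 - 13*z^2 + 55*z - 75) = (z - 5)*(z - 4)*(z^2 - 8*z + 15) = (z - 5)*(z - 4)*(z - 3)*(z - 5)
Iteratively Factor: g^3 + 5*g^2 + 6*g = (g + 3)*(g^2 + 2*g) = g*(g + 3)*(g + 2)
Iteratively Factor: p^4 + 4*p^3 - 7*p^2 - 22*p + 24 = (p - 1)*(p^3 + 5*p^2 - 2*p - 24) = (p - 1)*(p + 4)*(p^2 + p - 6) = (p - 2)*(p - 1)*(p + 4)*(p + 3)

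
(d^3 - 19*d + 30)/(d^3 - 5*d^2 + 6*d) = (d + 5)/d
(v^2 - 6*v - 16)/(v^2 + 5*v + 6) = (v - 8)/(v + 3)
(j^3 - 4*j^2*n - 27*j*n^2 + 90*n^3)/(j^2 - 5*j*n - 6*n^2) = (j^2 + 2*j*n - 15*n^2)/(j + n)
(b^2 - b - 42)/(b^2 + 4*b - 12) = (b - 7)/(b - 2)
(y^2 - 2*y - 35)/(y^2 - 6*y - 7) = (y + 5)/(y + 1)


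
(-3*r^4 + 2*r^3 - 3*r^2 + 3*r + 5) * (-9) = 27*r^4 - 18*r^3 + 27*r^2 - 27*r - 45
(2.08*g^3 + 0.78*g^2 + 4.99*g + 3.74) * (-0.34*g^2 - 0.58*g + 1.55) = -0.7072*g^5 - 1.4716*g^4 + 1.075*g^3 - 2.9568*g^2 + 5.5653*g + 5.797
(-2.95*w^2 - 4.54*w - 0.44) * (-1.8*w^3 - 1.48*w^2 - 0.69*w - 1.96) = 5.31*w^5 + 12.538*w^4 + 9.5467*w^3 + 9.5658*w^2 + 9.202*w + 0.8624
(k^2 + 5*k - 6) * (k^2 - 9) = k^4 + 5*k^3 - 15*k^2 - 45*k + 54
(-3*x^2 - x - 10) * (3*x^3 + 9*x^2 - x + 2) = -9*x^5 - 30*x^4 - 36*x^3 - 95*x^2 + 8*x - 20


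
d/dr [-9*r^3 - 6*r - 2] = -27*r^2 - 6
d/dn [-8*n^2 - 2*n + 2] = -16*n - 2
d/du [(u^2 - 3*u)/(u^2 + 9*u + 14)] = 2*(6*u^2 + 14*u - 21)/(u^4 + 18*u^3 + 109*u^2 + 252*u + 196)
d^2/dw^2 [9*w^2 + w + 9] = 18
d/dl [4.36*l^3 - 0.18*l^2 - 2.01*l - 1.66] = 13.08*l^2 - 0.36*l - 2.01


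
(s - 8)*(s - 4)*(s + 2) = s^3 - 10*s^2 + 8*s + 64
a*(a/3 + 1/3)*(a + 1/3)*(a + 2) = a^4/3 + 10*a^3/9 + a^2 + 2*a/9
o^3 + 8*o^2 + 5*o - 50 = (o - 2)*(o + 5)^2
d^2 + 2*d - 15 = (d - 3)*(d + 5)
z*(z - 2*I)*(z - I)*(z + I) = z^4 - 2*I*z^3 + z^2 - 2*I*z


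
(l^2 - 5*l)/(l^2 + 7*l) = (l - 5)/(l + 7)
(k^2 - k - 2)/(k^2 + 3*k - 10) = (k + 1)/(k + 5)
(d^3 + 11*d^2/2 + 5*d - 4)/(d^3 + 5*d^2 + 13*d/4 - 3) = 2*(d + 2)/(2*d + 3)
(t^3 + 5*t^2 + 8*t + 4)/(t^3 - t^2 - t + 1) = (t^2 + 4*t + 4)/(t^2 - 2*t + 1)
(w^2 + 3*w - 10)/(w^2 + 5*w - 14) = (w + 5)/(w + 7)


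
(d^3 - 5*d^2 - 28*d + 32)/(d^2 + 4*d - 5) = (d^2 - 4*d - 32)/(d + 5)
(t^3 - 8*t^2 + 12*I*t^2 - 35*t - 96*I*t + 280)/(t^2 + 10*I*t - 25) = (t^2 + t*(-8 + 7*I) - 56*I)/(t + 5*I)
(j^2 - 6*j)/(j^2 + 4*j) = (j - 6)/(j + 4)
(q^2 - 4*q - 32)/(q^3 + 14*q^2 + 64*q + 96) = (q - 8)/(q^2 + 10*q + 24)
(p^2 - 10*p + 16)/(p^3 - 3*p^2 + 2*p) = (p - 8)/(p*(p - 1))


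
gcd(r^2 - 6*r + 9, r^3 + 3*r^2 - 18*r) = r - 3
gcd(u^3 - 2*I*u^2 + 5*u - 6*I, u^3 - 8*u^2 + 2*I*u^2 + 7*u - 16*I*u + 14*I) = u + 2*I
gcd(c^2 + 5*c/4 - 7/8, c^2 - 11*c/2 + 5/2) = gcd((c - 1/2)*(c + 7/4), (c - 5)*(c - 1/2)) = c - 1/2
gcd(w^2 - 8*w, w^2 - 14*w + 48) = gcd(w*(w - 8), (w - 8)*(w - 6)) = w - 8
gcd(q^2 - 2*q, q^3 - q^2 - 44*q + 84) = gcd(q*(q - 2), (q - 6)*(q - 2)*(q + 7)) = q - 2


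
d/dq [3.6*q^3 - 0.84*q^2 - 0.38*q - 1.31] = 10.8*q^2 - 1.68*q - 0.38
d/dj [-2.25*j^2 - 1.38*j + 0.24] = -4.5*j - 1.38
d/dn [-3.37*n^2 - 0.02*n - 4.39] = -6.74*n - 0.02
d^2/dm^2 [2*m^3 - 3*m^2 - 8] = 12*m - 6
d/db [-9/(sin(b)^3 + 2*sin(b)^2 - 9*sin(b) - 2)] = 9*(3*sin(b)^2 + 4*sin(b) - 9)*cos(b)/(sin(b)^3 + 2*sin(b)^2 - 9*sin(b) - 2)^2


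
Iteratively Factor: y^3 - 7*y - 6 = (y + 1)*(y^2 - y - 6) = (y + 1)*(y + 2)*(y - 3)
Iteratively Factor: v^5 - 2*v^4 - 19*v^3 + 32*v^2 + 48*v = (v - 3)*(v^4 + v^3 - 16*v^2 - 16*v) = v*(v - 3)*(v^3 + v^2 - 16*v - 16) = v*(v - 3)*(v + 4)*(v^2 - 3*v - 4) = v*(v - 3)*(v + 1)*(v + 4)*(v - 4)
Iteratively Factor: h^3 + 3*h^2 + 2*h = (h + 2)*(h^2 + h) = h*(h + 2)*(h + 1)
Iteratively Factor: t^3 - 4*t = (t)*(t^2 - 4) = t*(t - 2)*(t + 2)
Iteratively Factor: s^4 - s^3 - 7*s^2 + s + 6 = (s - 3)*(s^3 + 2*s^2 - s - 2) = (s - 3)*(s - 1)*(s^2 + 3*s + 2) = (s - 3)*(s - 1)*(s + 2)*(s + 1)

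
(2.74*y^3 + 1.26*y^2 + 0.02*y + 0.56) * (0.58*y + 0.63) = 1.5892*y^4 + 2.457*y^3 + 0.8054*y^2 + 0.3374*y + 0.3528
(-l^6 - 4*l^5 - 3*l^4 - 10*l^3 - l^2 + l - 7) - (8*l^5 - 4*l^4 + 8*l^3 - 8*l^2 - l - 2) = -l^6 - 12*l^5 + l^4 - 18*l^3 + 7*l^2 + 2*l - 5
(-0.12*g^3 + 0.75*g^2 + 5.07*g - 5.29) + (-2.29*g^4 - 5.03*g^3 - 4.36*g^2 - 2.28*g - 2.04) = -2.29*g^4 - 5.15*g^3 - 3.61*g^2 + 2.79*g - 7.33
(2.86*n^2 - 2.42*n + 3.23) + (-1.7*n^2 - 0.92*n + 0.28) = 1.16*n^2 - 3.34*n + 3.51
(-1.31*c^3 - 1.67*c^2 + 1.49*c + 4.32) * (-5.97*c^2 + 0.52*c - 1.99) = 7.8207*c^5 + 9.2887*c^4 - 7.1568*c^3 - 21.6923*c^2 - 0.7187*c - 8.5968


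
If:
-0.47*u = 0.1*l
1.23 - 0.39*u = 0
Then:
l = -14.82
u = 3.15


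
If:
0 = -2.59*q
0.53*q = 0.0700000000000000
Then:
No Solution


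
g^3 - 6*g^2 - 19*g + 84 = (g - 7)*(g - 3)*(g + 4)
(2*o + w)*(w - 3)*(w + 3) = 2*o*w^2 - 18*o + w^3 - 9*w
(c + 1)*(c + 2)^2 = c^3 + 5*c^2 + 8*c + 4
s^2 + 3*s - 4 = (s - 1)*(s + 4)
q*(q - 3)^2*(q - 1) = q^4 - 7*q^3 + 15*q^2 - 9*q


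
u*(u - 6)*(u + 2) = u^3 - 4*u^2 - 12*u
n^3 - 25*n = n*(n - 5)*(n + 5)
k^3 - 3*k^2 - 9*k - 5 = (k - 5)*(k + 1)^2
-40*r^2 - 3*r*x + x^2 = (-8*r + x)*(5*r + x)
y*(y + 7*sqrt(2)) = y^2 + 7*sqrt(2)*y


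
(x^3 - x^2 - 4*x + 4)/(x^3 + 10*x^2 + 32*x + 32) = (x^2 - 3*x + 2)/(x^2 + 8*x + 16)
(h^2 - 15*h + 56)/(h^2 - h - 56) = (h - 7)/(h + 7)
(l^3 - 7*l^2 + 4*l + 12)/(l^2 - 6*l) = l - 1 - 2/l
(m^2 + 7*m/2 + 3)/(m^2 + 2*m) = (m + 3/2)/m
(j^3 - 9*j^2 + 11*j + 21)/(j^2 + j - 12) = (j^2 - 6*j - 7)/(j + 4)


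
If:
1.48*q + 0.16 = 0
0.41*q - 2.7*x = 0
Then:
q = -0.11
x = -0.02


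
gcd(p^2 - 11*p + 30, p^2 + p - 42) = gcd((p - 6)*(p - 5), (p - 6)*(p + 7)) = p - 6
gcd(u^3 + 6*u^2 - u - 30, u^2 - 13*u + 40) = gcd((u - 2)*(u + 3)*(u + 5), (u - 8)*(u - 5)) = 1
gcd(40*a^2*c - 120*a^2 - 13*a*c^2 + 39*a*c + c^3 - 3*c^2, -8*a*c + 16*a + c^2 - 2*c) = 8*a - c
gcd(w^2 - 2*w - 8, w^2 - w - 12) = w - 4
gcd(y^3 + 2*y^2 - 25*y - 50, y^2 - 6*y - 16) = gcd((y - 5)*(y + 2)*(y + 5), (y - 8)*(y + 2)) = y + 2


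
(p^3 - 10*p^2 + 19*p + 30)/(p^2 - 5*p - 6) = p - 5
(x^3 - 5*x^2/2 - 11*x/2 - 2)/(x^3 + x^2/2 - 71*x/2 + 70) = (2*x^2 + 3*x + 1)/(2*x^2 + 9*x - 35)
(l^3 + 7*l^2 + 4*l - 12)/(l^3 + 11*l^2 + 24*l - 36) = (l + 2)/(l + 6)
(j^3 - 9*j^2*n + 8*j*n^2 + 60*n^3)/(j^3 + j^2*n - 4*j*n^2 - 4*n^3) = (j^2 - 11*j*n + 30*n^2)/(j^2 - j*n - 2*n^2)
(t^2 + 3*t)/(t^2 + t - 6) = t/(t - 2)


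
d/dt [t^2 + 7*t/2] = 2*t + 7/2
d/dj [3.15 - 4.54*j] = -4.54000000000000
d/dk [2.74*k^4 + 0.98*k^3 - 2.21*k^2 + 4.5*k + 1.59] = 10.96*k^3 + 2.94*k^2 - 4.42*k + 4.5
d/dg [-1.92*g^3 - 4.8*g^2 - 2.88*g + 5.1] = -5.76*g^2 - 9.6*g - 2.88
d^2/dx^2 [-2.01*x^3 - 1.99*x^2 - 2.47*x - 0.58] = -12.06*x - 3.98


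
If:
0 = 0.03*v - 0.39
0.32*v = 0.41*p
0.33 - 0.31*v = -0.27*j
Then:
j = 13.70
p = 10.15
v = 13.00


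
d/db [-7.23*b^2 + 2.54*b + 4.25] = 2.54 - 14.46*b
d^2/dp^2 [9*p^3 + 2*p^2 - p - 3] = 54*p + 4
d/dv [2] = 0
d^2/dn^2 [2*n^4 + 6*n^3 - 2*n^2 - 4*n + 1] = 24*n^2 + 36*n - 4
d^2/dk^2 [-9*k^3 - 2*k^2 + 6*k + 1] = -54*k - 4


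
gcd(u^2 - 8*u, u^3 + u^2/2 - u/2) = u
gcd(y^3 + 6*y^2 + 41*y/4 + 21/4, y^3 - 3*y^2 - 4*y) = y + 1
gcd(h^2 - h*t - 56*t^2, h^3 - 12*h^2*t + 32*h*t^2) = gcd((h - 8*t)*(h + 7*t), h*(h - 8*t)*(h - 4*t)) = -h + 8*t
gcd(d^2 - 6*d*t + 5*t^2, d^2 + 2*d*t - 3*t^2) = -d + t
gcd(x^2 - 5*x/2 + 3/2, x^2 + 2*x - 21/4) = x - 3/2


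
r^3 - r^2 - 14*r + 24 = (r - 3)*(r - 2)*(r + 4)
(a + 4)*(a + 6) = a^2 + 10*a + 24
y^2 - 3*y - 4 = (y - 4)*(y + 1)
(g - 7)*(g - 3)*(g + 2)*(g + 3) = g^4 - 5*g^3 - 23*g^2 + 45*g + 126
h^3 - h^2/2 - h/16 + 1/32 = (h - 1/2)*(h - 1/4)*(h + 1/4)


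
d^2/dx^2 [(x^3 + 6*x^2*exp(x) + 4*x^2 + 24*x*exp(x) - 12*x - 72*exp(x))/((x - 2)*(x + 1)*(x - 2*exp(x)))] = 2*(4*x^5*exp(x) + 8*x^4*exp(2*x) + 24*x^4*exp(x) + 48*x^3*exp(2*x) - 44*x^3*exp(x) + 5*x^3 + 56*x^2*exp(2*x) - 6*x^2*exp(x) - 260*x*exp(2*x) + 96*x*exp(x) + 120*exp(3*x) - 176*exp(2*x) + 48*exp(x))/(x^6 - 6*x^5*exp(x) + 3*x^5 + 12*x^4*exp(2*x) - 18*x^4*exp(x) + 3*x^4 - 8*x^3*exp(3*x) + 36*x^3*exp(2*x) - 18*x^3*exp(x) + x^3 - 24*x^2*exp(3*x) + 36*x^2*exp(2*x) - 6*x^2*exp(x) - 24*x*exp(3*x) + 12*x*exp(2*x) - 8*exp(3*x))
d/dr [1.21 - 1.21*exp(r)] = -1.21*exp(r)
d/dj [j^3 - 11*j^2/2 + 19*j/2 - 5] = 3*j^2 - 11*j + 19/2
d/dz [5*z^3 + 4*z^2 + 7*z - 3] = 15*z^2 + 8*z + 7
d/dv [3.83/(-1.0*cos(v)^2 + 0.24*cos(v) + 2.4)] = (0.9192 - 7.66*cos(v))*sin(v)/(-1.0*cos(v)^2 + 0.24*cos(v) + 2.4)^2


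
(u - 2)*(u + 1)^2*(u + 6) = u^4 + 6*u^3 - 3*u^2 - 20*u - 12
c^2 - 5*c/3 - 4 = (c - 3)*(c + 4/3)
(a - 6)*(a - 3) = a^2 - 9*a + 18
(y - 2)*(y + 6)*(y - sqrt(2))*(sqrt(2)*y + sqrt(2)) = sqrt(2)*y^4 - 2*y^3 + 5*sqrt(2)*y^3 - 8*sqrt(2)*y^2 - 10*y^2 - 12*sqrt(2)*y + 16*y + 24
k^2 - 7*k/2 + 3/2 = (k - 3)*(k - 1/2)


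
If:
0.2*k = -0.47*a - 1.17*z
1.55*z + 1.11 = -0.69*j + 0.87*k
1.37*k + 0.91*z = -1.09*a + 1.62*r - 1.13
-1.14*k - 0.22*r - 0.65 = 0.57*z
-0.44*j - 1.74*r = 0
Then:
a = 0.60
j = -2.05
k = -0.60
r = 0.52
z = -0.14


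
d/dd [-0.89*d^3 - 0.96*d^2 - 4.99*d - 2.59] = -2.67*d^2 - 1.92*d - 4.99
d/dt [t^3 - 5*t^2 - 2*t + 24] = 3*t^2 - 10*t - 2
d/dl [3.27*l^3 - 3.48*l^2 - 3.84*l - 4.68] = 9.81*l^2 - 6.96*l - 3.84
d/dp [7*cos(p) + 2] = -7*sin(p)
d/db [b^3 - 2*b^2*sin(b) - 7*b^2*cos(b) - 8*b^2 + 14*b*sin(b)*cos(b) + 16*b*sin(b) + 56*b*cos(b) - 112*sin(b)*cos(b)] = 7*b^2*sin(b) - 2*b^2*cos(b) + 3*b^2 - 60*b*sin(b) + 2*b*cos(b) + 14*b*cos(2*b) - 16*b + 16*sin(b) + 7*sin(2*b) + 56*cos(b) - 112*cos(2*b)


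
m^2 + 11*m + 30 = (m + 5)*(m + 6)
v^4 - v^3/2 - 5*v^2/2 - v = v*(v - 2)*(v + 1/2)*(v + 1)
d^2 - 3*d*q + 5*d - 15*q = (d + 5)*(d - 3*q)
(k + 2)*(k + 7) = k^2 + 9*k + 14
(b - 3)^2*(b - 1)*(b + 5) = b^4 - 2*b^3 - 20*b^2 + 66*b - 45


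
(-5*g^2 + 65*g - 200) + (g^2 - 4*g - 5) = -4*g^2 + 61*g - 205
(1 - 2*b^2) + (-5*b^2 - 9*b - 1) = -7*b^2 - 9*b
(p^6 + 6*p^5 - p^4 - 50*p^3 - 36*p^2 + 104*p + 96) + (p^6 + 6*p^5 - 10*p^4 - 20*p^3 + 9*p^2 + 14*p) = 2*p^6 + 12*p^5 - 11*p^4 - 70*p^3 - 27*p^2 + 118*p + 96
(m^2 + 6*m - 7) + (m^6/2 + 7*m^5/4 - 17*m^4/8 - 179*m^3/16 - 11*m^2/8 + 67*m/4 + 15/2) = m^6/2 + 7*m^5/4 - 17*m^4/8 - 179*m^3/16 - 3*m^2/8 + 91*m/4 + 1/2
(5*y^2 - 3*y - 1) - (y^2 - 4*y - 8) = 4*y^2 + y + 7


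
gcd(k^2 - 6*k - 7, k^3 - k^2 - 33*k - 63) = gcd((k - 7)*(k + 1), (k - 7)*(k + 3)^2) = k - 7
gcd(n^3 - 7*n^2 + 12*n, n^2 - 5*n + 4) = n - 4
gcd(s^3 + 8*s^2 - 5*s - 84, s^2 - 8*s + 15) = s - 3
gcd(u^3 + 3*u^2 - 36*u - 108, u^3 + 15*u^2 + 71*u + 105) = u + 3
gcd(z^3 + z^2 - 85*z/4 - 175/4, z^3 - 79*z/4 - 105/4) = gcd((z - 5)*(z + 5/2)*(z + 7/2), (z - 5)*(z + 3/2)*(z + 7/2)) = z^2 - 3*z/2 - 35/2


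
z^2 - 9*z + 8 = (z - 8)*(z - 1)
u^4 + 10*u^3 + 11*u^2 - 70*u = u*(u - 2)*(u + 5)*(u + 7)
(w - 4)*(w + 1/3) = w^2 - 11*w/3 - 4/3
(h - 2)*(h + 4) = h^2 + 2*h - 8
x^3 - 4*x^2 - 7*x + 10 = (x - 5)*(x - 1)*(x + 2)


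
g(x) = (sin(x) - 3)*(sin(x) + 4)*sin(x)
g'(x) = (sin(x) - 3)*(sin(x) + 4)*cos(x) + (sin(x) - 3)*sin(x)*cos(x) + (sin(x) + 4)*sin(x)*cos(x)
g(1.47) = -9.96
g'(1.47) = -0.71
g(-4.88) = -9.90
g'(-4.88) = -1.19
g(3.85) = 7.96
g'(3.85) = 9.14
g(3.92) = 8.57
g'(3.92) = 8.49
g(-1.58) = 12.00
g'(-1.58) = 0.10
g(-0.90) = 9.53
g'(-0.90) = -7.29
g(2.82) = -3.66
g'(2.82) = 10.50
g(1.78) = -9.85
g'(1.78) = 1.49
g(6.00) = 3.41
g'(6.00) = -11.83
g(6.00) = 3.41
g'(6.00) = -11.83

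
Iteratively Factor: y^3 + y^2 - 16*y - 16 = (y - 4)*(y^2 + 5*y + 4) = (y - 4)*(y + 4)*(y + 1)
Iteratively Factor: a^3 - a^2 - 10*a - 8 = (a - 4)*(a^2 + 3*a + 2) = (a - 4)*(a + 2)*(a + 1)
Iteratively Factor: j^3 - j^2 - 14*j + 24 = (j - 3)*(j^2 + 2*j - 8) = (j - 3)*(j - 2)*(j + 4)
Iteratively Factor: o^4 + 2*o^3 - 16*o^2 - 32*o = (o)*(o^3 + 2*o^2 - 16*o - 32) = o*(o + 2)*(o^2 - 16) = o*(o - 4)*(o + 2)*(o + 4)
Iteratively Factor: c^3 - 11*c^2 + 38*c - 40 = (c - 5)*(c^2 - 6*c + 8) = (c - 5)*(c - 2)*(c - 4)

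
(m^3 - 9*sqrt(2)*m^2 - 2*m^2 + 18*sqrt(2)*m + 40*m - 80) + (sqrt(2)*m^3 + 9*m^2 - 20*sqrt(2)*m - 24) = m^3 + sqrt(2)*m^3 - 9*sqrt(2)*m^2 + 7*m^2 - 2*sqrt(2)*m + 40*m - 104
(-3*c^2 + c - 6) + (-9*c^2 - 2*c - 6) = -12*c^2 - c - 12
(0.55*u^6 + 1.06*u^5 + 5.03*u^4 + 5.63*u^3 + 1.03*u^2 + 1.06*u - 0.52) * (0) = 0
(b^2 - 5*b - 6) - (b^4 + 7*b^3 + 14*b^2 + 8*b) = -b^4 - 7*b^3 - 13*b^2 - 13*b - 6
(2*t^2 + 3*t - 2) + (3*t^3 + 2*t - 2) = 3*t^3 + 2*t^2 + 5*t - 4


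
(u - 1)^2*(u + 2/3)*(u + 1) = u^4 - u^3/3 - 5*u^2/3 + u/3 + 2/3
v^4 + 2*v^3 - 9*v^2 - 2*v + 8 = (v - 2)*(v - 1)*(v + 1)*(v + 4)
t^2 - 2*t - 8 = (t - 4)*(t + 2)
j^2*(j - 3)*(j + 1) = j^4 - 2*j^3 - 3*j^2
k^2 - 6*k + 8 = (k - 4)*(k - 2)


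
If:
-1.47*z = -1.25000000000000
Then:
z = 0.85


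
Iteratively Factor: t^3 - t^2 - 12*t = (t + 3)*(t^2 - 4*t) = (t - 4)*(t + 3)*(t)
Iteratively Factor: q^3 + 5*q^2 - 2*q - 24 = (q + 4)*(q^2 + q - 6) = (q + 3)*(q + 4)*(q - 2)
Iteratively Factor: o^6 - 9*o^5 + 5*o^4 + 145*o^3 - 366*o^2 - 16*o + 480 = (o - 3)*(o^5 - 6*o^4 - 13*o^3 + 106*o^2 - 48*o - 160) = (o - 3)*(o + 1)*(o^4 - 7*o^3 - 6*o^2 + 112*o - 160) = (o - 5)*(o - 3)*(o + 1)*(o^3 - 2*o^2 - 16*o + 32) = (o - 5)*(o - 3)*(o - 2)*(o + 1)*(o^2 - 16) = (o - 5)*(o - 3)*(o - 2)*(o + 1)*(o + 4)*(o - 4)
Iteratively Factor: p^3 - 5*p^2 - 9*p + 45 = (p + 3)*(p^2 - 8*p + 15) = (p - 5)*(p + 3)*(p - 3)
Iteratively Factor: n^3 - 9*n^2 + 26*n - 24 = (n - 2)*(n^2 - 7*n + 12) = (n - 3)*(n - 2)*(n - 4)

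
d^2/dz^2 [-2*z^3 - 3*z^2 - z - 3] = -12*z - 6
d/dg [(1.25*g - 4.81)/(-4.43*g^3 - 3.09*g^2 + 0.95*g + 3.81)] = (11.075*g^3 - 60.0624*g^2 - 29.7258*g + 9.332)/(19.6249*g^6 + 27.3774*g^5 + 1.1311*g^4 - 39.6276*g^3 - 22.6433*g^2 + 7.239*g + 14.5161)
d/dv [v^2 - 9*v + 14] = 2*v - 9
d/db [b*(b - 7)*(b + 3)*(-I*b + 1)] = -4*I*b^3 + b^2*(3 + 12*I) - b*(8 - 42*I) - 21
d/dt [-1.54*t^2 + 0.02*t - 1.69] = 0.02 - 3.08*t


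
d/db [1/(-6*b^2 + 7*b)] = (12*b - 7)/(b^2*(6*b - 7)^2)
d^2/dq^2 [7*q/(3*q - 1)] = 42/(3*q - 1)^3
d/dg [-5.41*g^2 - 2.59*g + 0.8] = -10.82*g - 2.59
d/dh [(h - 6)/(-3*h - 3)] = -7/(3*(h + 1)^2)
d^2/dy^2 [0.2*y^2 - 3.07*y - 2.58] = 0.400000000000000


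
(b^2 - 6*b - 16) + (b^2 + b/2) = 2*b^2 - 11*b/2 - 16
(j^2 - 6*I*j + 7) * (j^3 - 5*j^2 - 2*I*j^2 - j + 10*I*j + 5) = j^5 - 5*j^4 - 8*I*j^4 - 6*j^3 + 40*I*j^3 + 30*j^2 - 8*I*j^2 - 7*j + 40*I*j + 35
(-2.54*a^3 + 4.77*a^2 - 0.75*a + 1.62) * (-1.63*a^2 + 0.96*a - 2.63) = 4.1402*a^5 - 10.2135*a^4 + 12.4819*a^3 - 15.9057*a^2 + 3.5277*a - 4.2606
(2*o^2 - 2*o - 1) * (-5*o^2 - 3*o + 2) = -10*o^4 + 4*o^3 + 15*o^2 - o - 2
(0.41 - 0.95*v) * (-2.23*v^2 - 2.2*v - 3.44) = 2.1185*v^3 + 1.1757*v^2 + 2.366*v - 1.4104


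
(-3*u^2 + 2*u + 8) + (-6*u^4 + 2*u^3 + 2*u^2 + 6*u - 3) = -6*u^4 + 2*u^3 - u^2 + 8*u + 5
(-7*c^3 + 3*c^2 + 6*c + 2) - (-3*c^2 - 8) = -7*c^3 + 6*c^2 + 6*c + 10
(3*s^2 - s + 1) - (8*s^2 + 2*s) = -5*s^2 - 3*s + 1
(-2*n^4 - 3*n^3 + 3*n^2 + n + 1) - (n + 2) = -2*n^4 - 3*n^3 + 3*n^2 - 1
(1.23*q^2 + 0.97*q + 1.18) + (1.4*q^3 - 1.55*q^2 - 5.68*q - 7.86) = 1.4*q^3 - 0.32*q^2 - 4.71*q - 6.68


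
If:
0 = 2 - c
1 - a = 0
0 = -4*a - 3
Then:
No Solution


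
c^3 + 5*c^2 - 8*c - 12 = (c - 2)*(c + 1)*(c + 6)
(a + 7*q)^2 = a^2 + 14*a*q + 49*q^2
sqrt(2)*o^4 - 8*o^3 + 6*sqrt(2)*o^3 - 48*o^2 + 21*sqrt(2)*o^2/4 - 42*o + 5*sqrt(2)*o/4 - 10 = (o + 1/2)*(o + 5)*(o - 4*sqrt(2))*(sqrt(2)*o + sqrt(2)/2)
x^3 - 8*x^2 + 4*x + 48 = (x - 6)*(x - 4)*(x + 2)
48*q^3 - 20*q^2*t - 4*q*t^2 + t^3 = (-6*q + t)*(-2*q + t)*(4*q + t)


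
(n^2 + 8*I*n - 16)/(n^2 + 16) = (n + 4*I)/(n - 4*I)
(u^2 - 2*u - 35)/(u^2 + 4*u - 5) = (u - 7)/(u - 1)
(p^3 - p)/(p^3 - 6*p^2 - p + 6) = p/(p - 6)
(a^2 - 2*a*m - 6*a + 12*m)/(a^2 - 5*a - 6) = (a - 2*m)/(a + 1)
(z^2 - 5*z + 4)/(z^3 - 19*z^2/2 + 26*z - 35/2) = 2*(z - 4)/(2*z^2 - 17*z + 35)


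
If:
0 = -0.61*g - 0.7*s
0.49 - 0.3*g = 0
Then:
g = 1.63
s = -1.42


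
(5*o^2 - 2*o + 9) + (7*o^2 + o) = 12*o^2 - o + 9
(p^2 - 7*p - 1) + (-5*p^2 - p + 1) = -4*p^2 - 8*p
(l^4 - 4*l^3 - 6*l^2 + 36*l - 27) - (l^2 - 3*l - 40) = l^4 - 4*l^3 - 7*l^2 + 39*l + 13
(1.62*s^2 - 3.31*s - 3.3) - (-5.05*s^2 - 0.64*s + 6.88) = 6.67*s^2 - 2.67*s - 10.18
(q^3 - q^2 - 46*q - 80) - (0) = q^3 - q^2 - 46*q - 80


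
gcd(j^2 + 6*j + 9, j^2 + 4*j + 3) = j + 3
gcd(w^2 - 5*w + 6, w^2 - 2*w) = w - 2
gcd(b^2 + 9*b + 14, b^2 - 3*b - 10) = b + 2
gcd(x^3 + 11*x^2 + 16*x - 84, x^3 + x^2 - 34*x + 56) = x^2 + 5*x - 14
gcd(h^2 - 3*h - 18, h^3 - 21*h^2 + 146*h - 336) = h - 6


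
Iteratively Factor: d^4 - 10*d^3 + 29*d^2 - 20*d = (d - 1)*(d^3 - 9*d^2 + 20*d) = (d - 5)*(d - 1)*(d^2 - 4*d) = (d - 5)*(d - 4)*(d - 1)*(d)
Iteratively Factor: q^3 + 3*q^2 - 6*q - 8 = (q + 1)*(q^2 + 2*q - 8) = (q + 1)*(q + 4)*(q - 2)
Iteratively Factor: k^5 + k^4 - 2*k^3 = (k)*(k^4 + k^3 - 2*k^2) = k*(k - 1)*(k^3 + 2*k^2) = k^2*(k - 1)*(k^2 + 2*k) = k^2*(k - 1)*(k + 2)*(k)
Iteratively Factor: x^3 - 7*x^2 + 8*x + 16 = (x + 1)*(x^2 - 8*x + 16) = (x - 4)*(x + 1)*(x - 4)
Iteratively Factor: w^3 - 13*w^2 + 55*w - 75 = (w - 5)*(w^2 - 8*w + 15) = (w - 5)^2*(w - 3)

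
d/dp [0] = 0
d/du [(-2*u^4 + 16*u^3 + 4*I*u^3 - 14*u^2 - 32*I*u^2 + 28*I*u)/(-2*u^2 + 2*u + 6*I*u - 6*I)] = (2*u^3 + u^2*(-7 - 11*I) + u*(-12 + 42*I) + 42)/(u^2 - 6*I*u - 9)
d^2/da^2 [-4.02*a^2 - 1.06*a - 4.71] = -8.04000000000000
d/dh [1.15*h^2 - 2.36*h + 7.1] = 2.3*h - 2.36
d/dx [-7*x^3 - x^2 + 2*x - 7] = -21*x^2 - 2*x + 2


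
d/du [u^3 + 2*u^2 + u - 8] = 3*u^2 + 4*u + 1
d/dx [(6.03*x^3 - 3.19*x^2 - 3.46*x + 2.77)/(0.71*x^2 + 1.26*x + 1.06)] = (4.2813*x^4 + 15.1956*x^3 + 17.6126*x^2 - 10.6962*x - 7.1578)/(0.5041*x^4 + 1.7892*x^3 + 3.0928*x^2 + 2.6712*x + 1.1236)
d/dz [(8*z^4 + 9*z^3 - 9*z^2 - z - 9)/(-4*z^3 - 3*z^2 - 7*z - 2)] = (-32*z^6 - 48*z^5 - 231*z^4 - 198*z^3 - 102*z^2 - 18*z - 61)/(16*z^6 + 24*z^5 + 65*z^4 + 58*z^3 + 61*z^2 + 28*z + 4)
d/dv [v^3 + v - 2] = 3*v^2 + 1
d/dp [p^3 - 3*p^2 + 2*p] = 3*p^2 - 6*p + 2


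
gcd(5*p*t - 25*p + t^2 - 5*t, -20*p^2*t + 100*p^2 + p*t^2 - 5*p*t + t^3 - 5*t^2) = 5*p*t - 25*p + t^2 - 5*t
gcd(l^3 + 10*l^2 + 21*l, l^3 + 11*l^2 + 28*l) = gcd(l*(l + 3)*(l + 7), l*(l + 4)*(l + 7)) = l^2 + 7*l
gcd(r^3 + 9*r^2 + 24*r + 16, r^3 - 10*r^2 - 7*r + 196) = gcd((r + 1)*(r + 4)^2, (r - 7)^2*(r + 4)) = r + 4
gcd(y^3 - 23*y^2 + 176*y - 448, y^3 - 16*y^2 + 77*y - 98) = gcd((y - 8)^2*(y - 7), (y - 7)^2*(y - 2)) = y - 7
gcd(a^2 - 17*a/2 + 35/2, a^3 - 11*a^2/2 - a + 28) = a - 7/2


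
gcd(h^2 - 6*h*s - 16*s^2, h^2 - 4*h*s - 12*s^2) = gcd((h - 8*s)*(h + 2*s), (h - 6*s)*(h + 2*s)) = h + 2*s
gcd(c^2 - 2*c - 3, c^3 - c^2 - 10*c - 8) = c + 1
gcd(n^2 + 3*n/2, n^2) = n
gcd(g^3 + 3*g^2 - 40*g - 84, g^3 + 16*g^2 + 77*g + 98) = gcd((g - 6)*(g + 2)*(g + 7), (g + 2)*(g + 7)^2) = g^2 + 9*g + 14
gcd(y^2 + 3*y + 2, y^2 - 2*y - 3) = y + 1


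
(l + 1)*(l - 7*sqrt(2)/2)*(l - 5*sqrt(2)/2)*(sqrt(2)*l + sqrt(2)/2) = sqrt(2)*l^4 - 12*l^3 + 3*sqrt(2)*l^3/2 - 18*l^2 + 18*sqrt(2)*l^2 - 6*l + 105*sqrt(2)*l/4 + 35*sqrt(2)/4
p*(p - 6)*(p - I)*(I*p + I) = I*p^4 + p^3 - 5*I*p^3 - 5*p^2 - 6*I*p^2 - 6*p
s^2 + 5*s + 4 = (s + 1)*(s + 4)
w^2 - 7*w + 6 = (w - 6)*(w - 1)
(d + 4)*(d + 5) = d^2 + 9*d + 20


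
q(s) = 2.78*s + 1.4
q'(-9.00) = 2.78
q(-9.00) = -23.62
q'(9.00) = 2.78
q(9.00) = 26.42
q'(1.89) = 2.78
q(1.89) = 6.65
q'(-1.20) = 2.78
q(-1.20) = -1.94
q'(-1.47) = 2.78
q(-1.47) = -2.69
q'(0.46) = 2.78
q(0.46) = 2.68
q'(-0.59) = 2.78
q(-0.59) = -0.24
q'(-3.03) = 2.78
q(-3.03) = -7.02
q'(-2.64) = 2.78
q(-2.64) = -5.94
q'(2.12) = 2.78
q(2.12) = 7.29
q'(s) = 2.78000000000000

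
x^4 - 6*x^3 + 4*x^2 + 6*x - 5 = (x - 5)*(x - 1)^2*(x + 1)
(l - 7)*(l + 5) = l^2 - 2*l - 35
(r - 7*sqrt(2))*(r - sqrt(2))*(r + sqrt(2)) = r^3 - 7*sqrt(2)*r^2 - 2*r + 14*sqrt(2)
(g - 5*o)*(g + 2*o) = g^2 - 3*g*o - 10*o^2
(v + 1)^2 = v^2 + 2*v + 1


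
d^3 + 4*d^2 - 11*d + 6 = (d - 1)^2*(d + 6)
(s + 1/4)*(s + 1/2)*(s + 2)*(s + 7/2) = s^4 + 25*s^3/4 + 45*s^2/4 + 95*s/16 + 7/8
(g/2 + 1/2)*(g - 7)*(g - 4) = g^3/2 - 5*g^2 + 17*g/2 + 14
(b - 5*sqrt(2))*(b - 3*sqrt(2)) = b^2 - 8*sqrt(2)*b + 30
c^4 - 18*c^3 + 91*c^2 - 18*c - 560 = (c - 8)*(c - 7)*(c - 5)*(c + 2)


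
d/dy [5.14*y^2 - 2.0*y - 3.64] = 10.28*y - 2.0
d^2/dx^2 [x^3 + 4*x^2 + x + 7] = 6*x + 8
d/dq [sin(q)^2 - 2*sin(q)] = 2*(sin(q) - 1)*cos(q)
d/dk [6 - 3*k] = -3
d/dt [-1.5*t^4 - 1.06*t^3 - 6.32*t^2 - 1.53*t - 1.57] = -6.0*t^3 - 3.18*t^2 - 12.64*t - 1.53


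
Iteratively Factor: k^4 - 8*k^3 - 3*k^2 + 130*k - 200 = (k - 2)*(k^3 - 6*k^2 - 15*k + 100) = (k - 5)*(k - 2)*(k^2 - k - 20) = (k - 5)^2*(k - 2)*(k + 4)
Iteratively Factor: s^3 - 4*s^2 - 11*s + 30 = (s - 2)*(s^2 - 2*s - 15) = (s - 2)*(s + 3)*(s - 5)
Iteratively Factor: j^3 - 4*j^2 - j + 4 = (j - 1)*(j^2 - 3*j - 4) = (j - 4)*(j - 1)*(j + 1)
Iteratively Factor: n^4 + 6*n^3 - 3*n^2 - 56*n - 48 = (n - 3)*(n^3 + 9*n^2 + 24*n + 16) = (n - 3)*(n + 4)*(n^2 + 5*n + 4) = (n - 3)*(n + 4)^2*(n + 1)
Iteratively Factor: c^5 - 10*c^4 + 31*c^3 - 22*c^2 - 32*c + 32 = (c - 4)*(c^4 - 6*c^3 + 7*c^2 + 6*c - 8) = (c - 4)*(c - 2)*(c^3 - 4*c^2 - c + 4) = (c - 4)*(c - 2)*(c - 1)*(c^2 - 3*c - 4) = (c - 4)^2*(c - 2)*(c - 1)*(c + 1)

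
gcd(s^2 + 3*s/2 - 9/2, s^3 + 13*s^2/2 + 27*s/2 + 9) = s + 3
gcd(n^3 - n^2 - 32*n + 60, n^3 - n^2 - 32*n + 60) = n^3 - n^2 - 32*n + 60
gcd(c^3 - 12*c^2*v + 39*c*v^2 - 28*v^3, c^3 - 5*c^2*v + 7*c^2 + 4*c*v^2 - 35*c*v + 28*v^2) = c^2 - 5*c*v + 4*v^2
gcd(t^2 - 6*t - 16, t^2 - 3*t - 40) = t - 8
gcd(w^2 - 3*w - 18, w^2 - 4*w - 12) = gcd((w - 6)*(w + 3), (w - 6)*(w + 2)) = w - 6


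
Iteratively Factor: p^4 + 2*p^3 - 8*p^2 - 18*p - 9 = (p + 1)*(p^3 + p^2 - 9*p - 9) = (p + 1)^2*(p^2 - 9) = (p + 1)^2*(p + 3)*(p - 3)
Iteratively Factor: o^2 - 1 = (o - 1)*(o + 1)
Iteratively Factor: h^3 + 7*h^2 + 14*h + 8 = (h + 2)*(h^2 + 5*h + 4) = (h + 2)*(h + 4)*(h + 1)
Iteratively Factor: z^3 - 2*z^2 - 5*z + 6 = (z - 1)*(z^2 - z - 6) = (z - 3)*(z - 1)*(z + 2)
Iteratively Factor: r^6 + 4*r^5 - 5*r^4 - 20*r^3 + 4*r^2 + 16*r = (r - 2)*(r^5 + 6*r^4 + 7*r^3 - 6*r^2 - 8*r) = (r - 2)*(r + 2)*(r^4 + 4*r^3 - r^2 - 4*r) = (r - 2)*(r - 1)*(r + 2)*(r^3 + 5*r^2 + 4*r) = r*(r - 2)*(r - 1)*(r + 2)*(r^2 + 5*r + 4) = r*(r - 2)*(r - 1)*(r + 1)*(r + 2)*(r + 4)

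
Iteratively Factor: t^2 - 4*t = (t - 4)*(t)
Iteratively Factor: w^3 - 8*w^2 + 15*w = (w)*(w^2 - 8*w + 15) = w*(w - 5)*(w - 3)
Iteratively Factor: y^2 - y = (y - 1)*(y)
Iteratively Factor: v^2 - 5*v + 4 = (v - 4)*(v - 1)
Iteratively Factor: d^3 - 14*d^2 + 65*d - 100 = (d - 4)*(d^2 - 10*d + 25) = (d - 5)*(d - 4)*(d - 5)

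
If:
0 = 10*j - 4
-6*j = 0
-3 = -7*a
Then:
No Solution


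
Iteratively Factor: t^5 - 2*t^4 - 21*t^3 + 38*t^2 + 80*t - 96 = (t - 4)*(t^4 + 2*t^3 - 13*t^2 - 14*t + 24) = (t - 4)*(t - 3)*(t^3 + 5*t^2 + 2*t - 8) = (t - 4)*(t - 3)*(t + 2)*(t^2 + 3*t - 4) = (t - 4)*(t - 3)*(t - 1)*(t + 2)*(t + 4)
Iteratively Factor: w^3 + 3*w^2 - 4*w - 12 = (w - 2)*(w^2 + 5*w + 6) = (w - 2)*(w + 2)*(w + 3)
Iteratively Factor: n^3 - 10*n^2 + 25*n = (n)*(n^2 - 10*n + 25) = n*(n - 5)*(n - 5)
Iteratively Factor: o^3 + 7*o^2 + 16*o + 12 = (o + 2)*(o^2 + 5*o + 6) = (o + 2)*(o + 3)*(o + 2)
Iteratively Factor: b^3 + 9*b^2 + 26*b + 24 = (b + 2)*(b^2 + 7*b + 12) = (b + 2)*(b + 4)*(b + 3)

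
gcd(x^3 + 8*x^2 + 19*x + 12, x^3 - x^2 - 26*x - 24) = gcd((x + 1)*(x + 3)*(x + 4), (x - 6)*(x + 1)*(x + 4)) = x^2 + 5*x + 4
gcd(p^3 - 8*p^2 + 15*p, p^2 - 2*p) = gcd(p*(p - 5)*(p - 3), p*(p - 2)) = p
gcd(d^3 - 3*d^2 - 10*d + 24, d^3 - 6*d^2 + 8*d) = d^2 - 6*d + 8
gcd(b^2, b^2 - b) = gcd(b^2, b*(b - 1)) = b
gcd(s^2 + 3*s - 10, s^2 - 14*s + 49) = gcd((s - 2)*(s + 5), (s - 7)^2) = 1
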